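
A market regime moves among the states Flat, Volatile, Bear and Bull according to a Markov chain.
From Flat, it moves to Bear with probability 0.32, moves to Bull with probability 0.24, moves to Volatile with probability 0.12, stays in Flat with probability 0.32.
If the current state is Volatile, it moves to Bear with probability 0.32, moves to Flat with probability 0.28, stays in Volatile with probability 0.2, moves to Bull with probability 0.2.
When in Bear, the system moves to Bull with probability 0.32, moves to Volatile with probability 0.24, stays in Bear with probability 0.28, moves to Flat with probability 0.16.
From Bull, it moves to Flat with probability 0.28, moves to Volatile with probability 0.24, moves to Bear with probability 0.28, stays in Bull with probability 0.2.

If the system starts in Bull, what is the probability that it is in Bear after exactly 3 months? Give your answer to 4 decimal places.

Propagate the distribution vector 3 months from Bull.
After 0 months: (0.0000, 0.0000, 0.0000, 1.0000)
After 1 month: (0.2800, 0.2400, 0.2800, 0.2000)
After 2 months: (0.2576, 0.1968, 0.3008, 0.2448)
After 3 months: (0.2542, 0.2012, 0.2982, 0.2464)
P(in Bear after 3 months) = 0.2982

0.2982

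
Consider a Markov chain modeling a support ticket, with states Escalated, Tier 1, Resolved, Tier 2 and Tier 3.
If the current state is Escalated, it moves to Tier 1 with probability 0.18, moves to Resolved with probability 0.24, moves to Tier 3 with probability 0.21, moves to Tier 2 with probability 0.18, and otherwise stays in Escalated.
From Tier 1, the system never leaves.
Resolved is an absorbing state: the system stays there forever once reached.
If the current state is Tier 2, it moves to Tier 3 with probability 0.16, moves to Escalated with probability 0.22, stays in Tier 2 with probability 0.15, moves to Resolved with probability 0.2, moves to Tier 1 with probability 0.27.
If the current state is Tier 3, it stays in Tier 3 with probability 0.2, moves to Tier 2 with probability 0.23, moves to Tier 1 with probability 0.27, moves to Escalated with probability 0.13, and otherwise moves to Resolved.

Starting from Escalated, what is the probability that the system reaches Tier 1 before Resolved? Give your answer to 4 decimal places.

Let h(s) be the probability of absorption at Tier 1 starting from transient state s. Then h(Tier 1) = 1 and h(Resolved) = 0. By first-step analysis:
h(Escalated) = 0.19·h(Escalated) + 0.18·1 + 0.24·0 + 0.18·h(Tier 2) + 0.21·h(Tier 3)
h(Tier 2) = 0.22·h(Escalated) + 0.27·1 + 0.2·0 + 0.15·h(Tier 2) + 0.16·h(Tier 3)
h(Tier 3) = 0.13·h(Escalated) + 0.27·1 + 0.17·0 + 0.23·h(Tier 2) + 0.2·h(Tier 3)
Solving: h(Escalated) = 0.4951, h(Tier 2) = 0.5545, h(Tier 3) = 0.5774.
Starting from Escalated, the probability is 0.4951.

0.4951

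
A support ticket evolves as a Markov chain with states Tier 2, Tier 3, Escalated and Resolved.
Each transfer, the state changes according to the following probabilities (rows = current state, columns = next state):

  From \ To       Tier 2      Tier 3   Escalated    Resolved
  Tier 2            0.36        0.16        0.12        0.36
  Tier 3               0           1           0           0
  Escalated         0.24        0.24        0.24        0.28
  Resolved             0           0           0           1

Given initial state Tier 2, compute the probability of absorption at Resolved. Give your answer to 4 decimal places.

Let h(s) be the probability of absorption at Resolved starting from transient state s. Then h(Resolved) = 1 and h(Tier 3) = 0. By first-step analysis:
h(Tier 2) = 0.36·h(Tier 2) + 0.16·0 + 0.12·h(Escalated) + 0.36·1
h(Escalated) = 0.24·h(Tier 2) + 0.24·0 + 0.24·h(Escalated) + 0.28·1
Solving: h(Tier 2) = 0.6713, h(Escalated) = 0.5804.
Starting from Tier 2, the probability is 0.6713.

0.6713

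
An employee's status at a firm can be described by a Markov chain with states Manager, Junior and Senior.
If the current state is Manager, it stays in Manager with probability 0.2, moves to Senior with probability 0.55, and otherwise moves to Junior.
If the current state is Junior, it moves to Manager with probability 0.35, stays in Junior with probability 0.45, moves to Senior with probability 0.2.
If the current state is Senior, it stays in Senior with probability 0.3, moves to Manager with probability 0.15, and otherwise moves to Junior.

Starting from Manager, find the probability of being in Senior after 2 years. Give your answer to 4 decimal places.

Sum over the intermediate state after 1 year:
P = P(Manager→Manager)·P(Manager→Senior) + P(Manager→Junior)·P(Junior→Senior) + P(Manager→Senior)·P(Senior→Senior)
  = 0.2×0.55 + 0.25×0.2 + 0.55×0.3
  = 0.1100 + 0.0500 + 0.1650 = 0.3250

0.3250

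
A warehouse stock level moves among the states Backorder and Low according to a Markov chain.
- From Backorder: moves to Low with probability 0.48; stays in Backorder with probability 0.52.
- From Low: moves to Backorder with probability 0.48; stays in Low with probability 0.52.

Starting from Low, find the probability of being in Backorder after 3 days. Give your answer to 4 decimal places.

Propagate the distribution vector 3 days from Low.
After 0 days: (0.0000, 1.0000)
After 1 day: (0.4800, 0.5200)
After 2 days: (0.4992, 0.5008)
After 3 days: (0.5000, 0.5000)
P(in Backorder after 3 days) = 0.5000

0.5000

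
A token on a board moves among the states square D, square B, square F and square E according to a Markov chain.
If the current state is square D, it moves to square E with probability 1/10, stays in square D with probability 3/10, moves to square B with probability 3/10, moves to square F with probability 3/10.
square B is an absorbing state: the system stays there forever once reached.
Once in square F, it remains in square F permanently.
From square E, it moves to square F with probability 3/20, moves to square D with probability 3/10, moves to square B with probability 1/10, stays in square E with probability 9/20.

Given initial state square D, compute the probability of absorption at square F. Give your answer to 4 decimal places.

Let h(s) be the probability of absorption at square F starting from transient state s. Then h(square F) = 1 and h(square B) = 0. By first-step analysis:
h(square D) = 0.3·h(square D) + 0.3·0 + 0.3·1 + 0.1·h(square E)
h(square E) = 0.3·h(square D) + 0.1·0 + 0.15·1 + 0.45·h(square E)
Solving: h(square D) = 0.5070, h(square E) = 0.5493.
Starting from square D, the probability is 0.5070.

0.5070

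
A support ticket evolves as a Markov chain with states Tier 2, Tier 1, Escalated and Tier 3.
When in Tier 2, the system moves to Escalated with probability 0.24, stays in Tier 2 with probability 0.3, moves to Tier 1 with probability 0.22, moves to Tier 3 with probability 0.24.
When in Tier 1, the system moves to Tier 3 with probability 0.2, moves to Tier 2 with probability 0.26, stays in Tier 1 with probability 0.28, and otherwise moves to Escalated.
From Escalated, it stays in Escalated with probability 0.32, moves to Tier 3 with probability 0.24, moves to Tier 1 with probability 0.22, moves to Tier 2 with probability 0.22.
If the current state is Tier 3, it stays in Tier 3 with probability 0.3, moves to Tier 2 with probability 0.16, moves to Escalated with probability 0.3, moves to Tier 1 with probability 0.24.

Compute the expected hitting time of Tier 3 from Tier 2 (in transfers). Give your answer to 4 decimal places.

4.3358

Let t(s) be the expected number of transfers to first reach Tier 3 from state s, with t(Tier 3) = 0. Conditioning on the first transfer:
t(Tier 2) = 1 + 0.3·t(Tier 2) + 0.22·t(Tier 1) + 0.24·t(Escalated)
t(Tier 1) = 1 + 0.26·t(Tier 2) + 0.28·t(Tier 1) + 0.26·t(Escalated)
t(Escalated) = 1 + 0.22·t(Tier 2) + 0.22·t(Tier 1) + 0.32·t(Escalated)
Solving: t(Tier 2) = 4.3358, t(Tier 1) = 4.5203, t(Escalated) = 4.3358.
Expected transfers from Tier 2 to Tier 3: 4.3358.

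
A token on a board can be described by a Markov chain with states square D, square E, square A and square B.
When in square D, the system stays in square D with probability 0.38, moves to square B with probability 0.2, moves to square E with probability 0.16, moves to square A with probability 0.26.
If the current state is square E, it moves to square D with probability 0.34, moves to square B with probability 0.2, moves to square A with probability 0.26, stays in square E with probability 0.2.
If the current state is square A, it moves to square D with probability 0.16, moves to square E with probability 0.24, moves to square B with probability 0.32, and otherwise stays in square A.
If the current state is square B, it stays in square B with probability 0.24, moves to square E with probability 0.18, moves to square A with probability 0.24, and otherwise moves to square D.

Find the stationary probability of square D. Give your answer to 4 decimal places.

0.3053

Let the stationary distribution be π with π = πP and π_1 + π_2 + π_3 + π_4 = 1.
π_1 = 0.38·π_1 + 0.34·π_2 + 0.16·π_3 + 0.34·π_4
π_2 = 0.16·π_1 + 0.2·π_2 + 0.24·π_3 + 0.18·π_4
π_3 = 0.26·π_1 + 0.26·π_2 + 0.28·π_3 + 0.24·π_4
Solving with the normalization constraint gives π = (0.3053, 0.1934, 0.2604, 0.2409).
So the stationary probability of square D is 0.3053.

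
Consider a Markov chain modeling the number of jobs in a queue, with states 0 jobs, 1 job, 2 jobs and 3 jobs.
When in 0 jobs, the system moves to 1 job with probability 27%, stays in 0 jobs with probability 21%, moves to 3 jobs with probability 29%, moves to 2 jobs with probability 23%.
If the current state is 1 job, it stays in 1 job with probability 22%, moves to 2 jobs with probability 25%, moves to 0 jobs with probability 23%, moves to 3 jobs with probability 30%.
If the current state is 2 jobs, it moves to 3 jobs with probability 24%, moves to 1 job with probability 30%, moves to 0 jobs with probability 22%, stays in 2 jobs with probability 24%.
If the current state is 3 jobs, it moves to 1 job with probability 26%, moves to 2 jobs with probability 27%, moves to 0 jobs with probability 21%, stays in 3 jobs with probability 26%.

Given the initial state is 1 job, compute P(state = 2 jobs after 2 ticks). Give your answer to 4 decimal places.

0.2489

Propagate the distribution vector 2 ticks from 1 job.
After 0 ticks: (0.0000, 1.0000, 0.0000, 0.0000)
After 1 tick: (0.2300, 0.2200, 0.2500, 0.3000)
After 2 ticks: (0.2169, 0.2635, 0.2489, 0.2707)
P(in 2 jobs after 2 ticks) = 0.2489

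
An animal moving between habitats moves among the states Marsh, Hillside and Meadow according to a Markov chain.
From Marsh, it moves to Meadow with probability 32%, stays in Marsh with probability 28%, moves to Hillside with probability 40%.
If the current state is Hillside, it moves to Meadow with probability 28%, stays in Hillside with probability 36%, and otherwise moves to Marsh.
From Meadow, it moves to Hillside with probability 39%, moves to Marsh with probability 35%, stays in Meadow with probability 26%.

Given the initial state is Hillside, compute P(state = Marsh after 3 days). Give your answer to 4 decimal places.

Propagate the distribution vector 3 days from Hillside.
After 0 days: (0.0000, 1.0000, 0.0000)
After 1 day: (0.3600, 0.3600, 0.2800)
After 2 days: (0.3284, 0.3828, 0.2888)
After 3 days: (0.3308, 0.3818, 0.2874)
P(in Marsh after 3 days) = 0.3308

0.3308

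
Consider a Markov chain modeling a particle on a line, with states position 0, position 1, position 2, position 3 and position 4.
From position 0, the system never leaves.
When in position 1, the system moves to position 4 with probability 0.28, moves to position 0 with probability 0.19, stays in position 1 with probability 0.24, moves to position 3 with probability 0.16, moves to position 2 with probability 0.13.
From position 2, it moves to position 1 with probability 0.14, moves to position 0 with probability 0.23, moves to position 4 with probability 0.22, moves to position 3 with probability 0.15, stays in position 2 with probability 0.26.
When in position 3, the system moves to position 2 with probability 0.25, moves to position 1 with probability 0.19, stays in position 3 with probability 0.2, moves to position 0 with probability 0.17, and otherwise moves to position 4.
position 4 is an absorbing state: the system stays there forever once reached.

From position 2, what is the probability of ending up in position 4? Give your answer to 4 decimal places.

0.5128

Let h(s) be the probability of absorption at position 4 starting from transient state s. Then h(position 4) = 1 and h(position 0) = 0. By first-step analysis:
h(position 1) = 0.19·0 + 0.24·h(position 1) + 0.13·h(position 2) + 0.16·h(position 3) + 0.28·1
h(position 2) = 0.23·0 + 0.14·h(position 1) + 0.26·h(position 2) + 0.15·h(position 3) + 0.22·1
h(position 3) = 0.17·0 + 0.19·h(position 1) + 0.25·h(position 2) + 0.2·h(position 3) + 0.19·1
Solving: h(position 1) = 0.5683, h(position 2) = 0.5128, h(position 3) = 0.5327.
Starting from position 2, the probability is 0.5128.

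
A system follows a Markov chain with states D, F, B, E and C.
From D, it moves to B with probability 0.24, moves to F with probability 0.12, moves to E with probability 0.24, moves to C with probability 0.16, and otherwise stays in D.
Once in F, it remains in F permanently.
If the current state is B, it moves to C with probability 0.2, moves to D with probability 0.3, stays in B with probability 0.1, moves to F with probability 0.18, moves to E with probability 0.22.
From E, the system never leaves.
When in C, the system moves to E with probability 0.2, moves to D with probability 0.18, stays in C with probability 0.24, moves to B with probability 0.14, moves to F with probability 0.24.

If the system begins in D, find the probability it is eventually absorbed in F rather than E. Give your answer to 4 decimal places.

0.4016

Let h(s) be the probability of absorption at F starting from transient state s. Then h(F) = 1 and h(E) = 0. By first-step analysis:
h(D) = 0.24·h(D) + 0.12·1 + 0.24·h(B) + 0.24·0 + 0.16·h(C)
h(B) = 0.3·h(D) + 0.18·1 + 0.1·h(B) + 0.22·0 + 0.2·h(C)
h(C) = 0.18·h(D) + 0.24·1 + 0.14·h(B) + 0.2·0 + 0.24·h(C)
Solving: h(D) = 0.4016, h(B) = 0.4433, h(C) = 0.4926.
Starting from D, the probability is 0.4016.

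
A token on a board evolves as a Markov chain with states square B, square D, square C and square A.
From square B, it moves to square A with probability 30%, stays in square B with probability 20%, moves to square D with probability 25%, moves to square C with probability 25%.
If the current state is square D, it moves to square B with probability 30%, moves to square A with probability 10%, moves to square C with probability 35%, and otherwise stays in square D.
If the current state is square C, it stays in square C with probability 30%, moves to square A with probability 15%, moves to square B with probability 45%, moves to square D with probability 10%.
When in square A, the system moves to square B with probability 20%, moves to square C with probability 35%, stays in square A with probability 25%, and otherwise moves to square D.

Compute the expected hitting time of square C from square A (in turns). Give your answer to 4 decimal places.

Let t(s) be the expected number of turns to first reach square C from state s, with t(square C) = 0. Conditioning on the first turn:
t(square B) = 1 + 0.2·t(square B) + 0.25·t(square D) + 0.3·t(square A)
t(square D) = 1 + 0.3·t(square B) + 0.25·t(square D) + 0.1·t(square A)
t(square A) = 1 + 0.2·t(square B) + 0.2·t(square D) + 0.25·t(square A)
Solving: t(square B) = 3.3575, t(square D) = 3.0831, t(square A) = 3.0508.
Expected turns from square A to square C: 3.0508.

3.0508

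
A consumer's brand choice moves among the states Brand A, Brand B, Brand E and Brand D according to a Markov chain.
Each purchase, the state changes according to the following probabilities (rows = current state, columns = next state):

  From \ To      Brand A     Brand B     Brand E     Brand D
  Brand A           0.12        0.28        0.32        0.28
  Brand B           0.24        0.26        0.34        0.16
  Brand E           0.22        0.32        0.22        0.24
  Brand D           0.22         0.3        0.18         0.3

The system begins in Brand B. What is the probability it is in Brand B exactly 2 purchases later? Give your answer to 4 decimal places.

Propagate the distribution vector 2 purchases from Brand B.
After 0 purchases: (0.0000, 1.0000, 0.0000, 0.0000)
After 1 purchase: (0.2400, 0.2600, 0.3400, 0.1600)
After 2 purchases: (0.2012, 0.2916, 0.2688, 0.2384)
P(in Brand B after 2 purchases) = 0.2916

0.2916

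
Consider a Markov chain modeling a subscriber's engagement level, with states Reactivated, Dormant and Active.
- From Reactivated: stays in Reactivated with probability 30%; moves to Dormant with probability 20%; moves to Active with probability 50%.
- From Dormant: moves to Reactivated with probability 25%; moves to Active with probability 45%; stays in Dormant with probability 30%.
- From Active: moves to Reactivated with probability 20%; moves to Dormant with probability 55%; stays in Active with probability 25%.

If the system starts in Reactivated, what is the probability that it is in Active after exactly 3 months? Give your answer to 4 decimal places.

0.3890

Propagate the distribution vector 3 months from Reactivated.
After 0 months: (1.0000, 0.0000, 0.0000)
After 1 month: (0.3000, 0.2000, 0.5000)
After 2 months: (0.2400, 0.3950, 0.3650)
After 3 months: (0.2438, 0.3673, 0.3890)
P(in Active after 3 months) = 0.3890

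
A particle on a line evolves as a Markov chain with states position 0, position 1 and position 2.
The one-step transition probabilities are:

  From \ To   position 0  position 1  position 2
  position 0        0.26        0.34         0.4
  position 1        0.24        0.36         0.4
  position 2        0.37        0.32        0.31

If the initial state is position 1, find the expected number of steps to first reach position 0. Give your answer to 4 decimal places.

3.4758

Let t(s) be the expected number of steps to first reach position 0 from state s, with t(position 0) = 0. Conditioning on the first step:
t(position 1) = 1 + 0.36·t(position 1) + 0.4·t(position 2)
t(position 2) = 1 + 0.32·t(position 1) + 0.31·t(position 2)
Solving: t(position 1) = 3.4758, t(position 2) = 3.0612.
Expected steps from position 1 to position 0: 3.4758.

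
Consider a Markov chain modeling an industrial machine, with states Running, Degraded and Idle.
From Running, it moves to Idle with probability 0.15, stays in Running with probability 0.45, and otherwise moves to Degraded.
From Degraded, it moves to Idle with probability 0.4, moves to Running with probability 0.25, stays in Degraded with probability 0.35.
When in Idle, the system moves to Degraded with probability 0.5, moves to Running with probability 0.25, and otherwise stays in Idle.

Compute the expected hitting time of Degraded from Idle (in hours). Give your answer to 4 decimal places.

2.1333

Let t(s) be the expected number of hours to first reach Degraded from state s, with t(Degraded) = 0. Conditioning on the first hour:
t(Running) = 1 + 0.45·t(Running) + 0.15·t(Idle)
t(Idle) = 1 + 0.25·t(Running) + 0.25·t(Idle)
Solving: t(Running) = 2.4000, t(Idle) = 2.1333.
Expected hours from Idle to Degraded: 2.1333.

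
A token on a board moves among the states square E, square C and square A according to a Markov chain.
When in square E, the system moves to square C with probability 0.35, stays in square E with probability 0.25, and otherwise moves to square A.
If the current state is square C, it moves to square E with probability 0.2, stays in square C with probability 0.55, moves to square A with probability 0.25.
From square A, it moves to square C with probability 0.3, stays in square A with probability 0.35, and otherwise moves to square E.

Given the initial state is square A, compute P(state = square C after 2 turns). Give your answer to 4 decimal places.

Sum over the intermediate state after 1 turn:
P = P(square A→square E)·P(square E→square C) + P(square A→square C)·P(square C→square C) + P(square A→square A)·P(square A→square C)
  = 0.35×0.35 + 0.3×0.55 + 0.35×0.3
  = 0.1225 + 0.1650 + 0.1050 = 0.3925

0.3925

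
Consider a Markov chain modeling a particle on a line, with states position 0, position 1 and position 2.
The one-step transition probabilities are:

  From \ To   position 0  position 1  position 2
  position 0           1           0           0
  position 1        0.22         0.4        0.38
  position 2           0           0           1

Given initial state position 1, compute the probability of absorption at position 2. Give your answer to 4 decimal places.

Let h(s) be the probability of absorption at position 2 starting from transient state s. Then h(position 2) = 1 and h(position 0) = 0. By first-step analysis:
h(position 1) = 0.22·0 + 0.4·h(position 1) + 0.38·1
Solving: h(position 1) = 0.6333.
Starting from position 1, the probability is 0.6333.

0.6333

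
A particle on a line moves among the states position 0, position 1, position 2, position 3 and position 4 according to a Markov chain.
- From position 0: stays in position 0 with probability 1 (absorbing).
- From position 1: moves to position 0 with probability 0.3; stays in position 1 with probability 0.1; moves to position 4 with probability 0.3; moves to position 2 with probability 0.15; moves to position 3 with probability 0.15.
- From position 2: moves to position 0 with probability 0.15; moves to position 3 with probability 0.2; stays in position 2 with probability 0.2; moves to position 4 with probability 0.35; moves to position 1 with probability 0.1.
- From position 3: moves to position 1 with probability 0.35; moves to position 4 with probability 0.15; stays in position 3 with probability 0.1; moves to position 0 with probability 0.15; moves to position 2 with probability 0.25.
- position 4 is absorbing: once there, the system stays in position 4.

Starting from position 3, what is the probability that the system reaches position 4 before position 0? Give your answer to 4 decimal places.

0.5520

Let h(s) be the probability of absorption at position 4 starting from transient state s. Then h(position 4) = 1 and h(position 0) = 0. By first-step analysis:
h(position 1) = 0.3·0 + 0.1·h(position 1) + 0.15·h(position 2) + 0.15·h(position 3) + 0.3·1
h(position 2) = 0.15·0 + 0.1·h(position 1) + 0.2·h(position 2) + 0.2·h(position 3) + 0.35·1
h(position 3) = 0.15·0 + 0.35·h(position 1) + 0.25·h(position 2) + 0.1·h(position 3) + 0.15·1
Solving: h(position 1) = 0.5323, h(position 2) = 0.6421, h(position 3) = 0.5520.
Starting from position 3, the probability is 0.5520.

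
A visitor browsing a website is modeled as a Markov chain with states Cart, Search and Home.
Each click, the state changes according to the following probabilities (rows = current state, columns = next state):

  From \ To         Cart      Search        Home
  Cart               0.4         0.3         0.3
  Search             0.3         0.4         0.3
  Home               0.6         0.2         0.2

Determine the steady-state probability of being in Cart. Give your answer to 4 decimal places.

0.4242

Let the stationary distribution be π with π = πP and π_1 + π_2 + π_3 = 1.
π_1 = 0.4·π_1 + 0.3·π_2 + 0.6·π_3
π_2 = 0.3·π_1 + 0.4·π_2 + 0.2·π_3
Solving with the normalization constraint gives π = (0.4242, 0.3030, 0.2727).
So the stationary probability of Cart is 0.4242.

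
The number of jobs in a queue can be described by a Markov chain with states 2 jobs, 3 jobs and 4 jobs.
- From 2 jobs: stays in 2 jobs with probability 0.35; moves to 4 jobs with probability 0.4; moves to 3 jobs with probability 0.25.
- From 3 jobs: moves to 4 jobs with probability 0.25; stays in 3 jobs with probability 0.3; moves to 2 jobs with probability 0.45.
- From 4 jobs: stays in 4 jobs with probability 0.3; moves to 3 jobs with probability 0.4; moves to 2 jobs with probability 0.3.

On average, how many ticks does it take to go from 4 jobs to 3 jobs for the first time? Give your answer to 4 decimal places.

Let t(s) be the expected number of ticks to first reach 3 jobs from state s, with t(3 jobs) = 0. Conditioning on the first tick:
t(2 jobs) = 1 + 0.35·t(2 jobs) + 0.4·t(4 jobs)
t(4 jobs) = 1 + 0.3·t(2 jobs) + 0.3·t(4 jobs)
Solving: t(2 jobs) = 3.2836, t(4 jobs) = 2.8358.
Expected ticks from 4 jobs to 3 jobs: 2.8358.

2.8358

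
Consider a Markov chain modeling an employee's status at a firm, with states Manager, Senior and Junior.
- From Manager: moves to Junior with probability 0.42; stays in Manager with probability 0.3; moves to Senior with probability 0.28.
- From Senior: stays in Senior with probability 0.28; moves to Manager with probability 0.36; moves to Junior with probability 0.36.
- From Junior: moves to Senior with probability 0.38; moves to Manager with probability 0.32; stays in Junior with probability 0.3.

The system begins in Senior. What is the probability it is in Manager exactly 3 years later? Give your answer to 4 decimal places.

0.3262

Propagate the distribution vector 3 years from Senior.
After 0 years: (0.0000, 1.0000, 0.0000)
After 1 year: (0.3600, 0.2800, 0.3600)
After 2 years: (0.3240, 0.3160, 0.3600)
After 3 years: (0.3262, 0.3160, 0.3578)
P(in Manager after 3 years) = 0.3262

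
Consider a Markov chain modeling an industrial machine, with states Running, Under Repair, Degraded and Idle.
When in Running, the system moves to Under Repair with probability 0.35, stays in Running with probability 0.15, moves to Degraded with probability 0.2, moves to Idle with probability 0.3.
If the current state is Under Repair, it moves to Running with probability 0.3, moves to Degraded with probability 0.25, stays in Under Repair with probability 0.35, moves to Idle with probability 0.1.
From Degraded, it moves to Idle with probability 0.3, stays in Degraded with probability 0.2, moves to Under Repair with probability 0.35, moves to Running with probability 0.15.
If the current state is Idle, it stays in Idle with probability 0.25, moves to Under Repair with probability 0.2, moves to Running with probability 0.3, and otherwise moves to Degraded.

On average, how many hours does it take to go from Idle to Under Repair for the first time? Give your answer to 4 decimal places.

3.7209

Let t(s) be the expected number of hours to first reach Under Repair from state s, with t(Under Repair) = 0. Conditioning on the first hour:
t(Running) = 1 + 0.15·t(Running) + 0.2·t(Degraded) + 0.3·t(Idle)
t(Degraded) = 1 + 0.15·t(Running) + 0.2·t(Degraded) + 0.3·t(Idle)
t(Idle) = 1 + 0.3·t(Running) + 0.25·t(Degraded) + 0.25·t(Idle)
Solving: t(Running) = 3.2558, t(Degraded) = 3.2558, t(Idle) = 3.7209.
Expected hours from Idle to Under Repair: 3.7209.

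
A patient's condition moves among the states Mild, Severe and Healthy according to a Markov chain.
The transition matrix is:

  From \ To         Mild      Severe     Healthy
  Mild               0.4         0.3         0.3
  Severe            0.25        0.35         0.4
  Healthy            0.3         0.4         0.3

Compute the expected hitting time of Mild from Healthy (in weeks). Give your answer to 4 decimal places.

Let t(s) be the expected number of weeks to first reach Mild from state s, with t(Mild) = 0. Conditioning on the first week:
t(Severe) = 1 + 0.35·t(Severe) + 0.4·t(Healthy)
t(Healthy) = 1 + 0.4·t(Severe) + 0.3·t(Healthy)
Solving: t(Severe) = 3.7288, t(Healthy) = 3.5593.
Expected weeks from Healthy to Mild: 3.5593.

3.5593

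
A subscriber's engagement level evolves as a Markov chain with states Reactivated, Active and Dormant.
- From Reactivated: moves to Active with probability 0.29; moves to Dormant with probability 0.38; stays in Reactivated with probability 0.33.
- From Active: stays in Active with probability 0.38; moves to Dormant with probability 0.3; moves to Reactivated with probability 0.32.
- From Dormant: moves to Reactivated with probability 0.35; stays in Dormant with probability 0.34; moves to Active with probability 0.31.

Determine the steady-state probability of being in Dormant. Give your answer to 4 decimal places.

0.3403

Let the stationary distribution be π with π = πP and π_1 + π_2 + π_3 = 1.
π_1 = 0.33·π_1 + 0.32·π_2 + 0.35·π_3
π_2 = 0.29·π_1 + 0.38·π_2 + 0.31·π_3
Solving with the normalization constraint gives π = (0.3335, 0.3262, 0.3403).
So the stationary probability of Dormant is 0.3403.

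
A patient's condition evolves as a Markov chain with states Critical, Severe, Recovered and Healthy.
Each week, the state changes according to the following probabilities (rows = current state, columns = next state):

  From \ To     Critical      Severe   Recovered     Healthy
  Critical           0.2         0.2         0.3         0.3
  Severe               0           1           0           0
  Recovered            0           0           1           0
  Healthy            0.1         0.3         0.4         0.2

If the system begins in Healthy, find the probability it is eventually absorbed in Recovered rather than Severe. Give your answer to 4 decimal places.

Let h(s) be the probability of absorption at Recovered starting from transient state s. Then h(Recovered) = 1 and h(Severe) = 0. By first-step analysis:
h(Critical) = 0.2·h(Critical) + 0.2·0 + 0.3·1 + 0.3·h(Healthy)
h(Healthy) = 0.1·h(Critical) + 0.3·0 + 0.4·1 + 0.2·h(Healthy)
Solving: h(Critical) = 0.5902, h(Healthy) = 0.5738.
Starting from Healthy, the probability is 0.5738.

0.5738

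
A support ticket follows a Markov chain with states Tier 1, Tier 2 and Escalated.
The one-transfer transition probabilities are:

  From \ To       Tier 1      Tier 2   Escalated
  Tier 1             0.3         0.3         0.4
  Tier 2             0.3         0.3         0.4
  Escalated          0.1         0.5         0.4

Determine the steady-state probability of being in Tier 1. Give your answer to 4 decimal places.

Let the stationary distribution be π with π = πP and π_1 + π_2 + π_3 = 1.
π_1 = 0.3·π_1 + 0.3·π_2 + 0.1·π_3
π_2 = 0.3·π_1 + 0.3·π_2 + 0.5·π_3
Solving with the normalization constraint gives π = (0.2200, 0.3800, 0.4000).
So the stationary probability of Tier 1 is 0.2200.

0.2200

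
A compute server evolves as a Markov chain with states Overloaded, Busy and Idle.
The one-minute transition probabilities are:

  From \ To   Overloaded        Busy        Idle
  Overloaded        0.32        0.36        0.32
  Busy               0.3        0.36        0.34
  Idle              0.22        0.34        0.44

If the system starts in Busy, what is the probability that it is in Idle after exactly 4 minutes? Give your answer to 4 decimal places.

Propagate the distribution vector 4 minutes from Busy.
After 0 minutes: (0.0000, 1.0000, 0.0000)
After 1 minute: (0.3000, 0.3600, 0.3400)
After 2 minutes: (0.2788, 0.3532, 0.3680)
After 3 minutes: (0.2761, 0.3526, 0.3712)
After 4 minutes: (0.2758, 0.3526, 0.3716)
P(in Idle after 4 minutes) = 0.3716

0.3716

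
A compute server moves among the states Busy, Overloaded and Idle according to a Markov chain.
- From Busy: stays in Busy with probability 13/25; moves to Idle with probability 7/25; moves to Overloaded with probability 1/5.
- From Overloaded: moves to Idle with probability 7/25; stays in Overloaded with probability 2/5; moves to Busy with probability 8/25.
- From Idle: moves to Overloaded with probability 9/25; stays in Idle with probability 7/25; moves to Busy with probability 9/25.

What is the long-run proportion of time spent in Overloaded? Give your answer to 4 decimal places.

Let the stationary distribution be π with π = πP and π_1 + π_2 + π_3 = 1.
π_1 = 0.52·π_1 + 0.32·π_2 + 0.36·π_3
π_2 = 0.2·π_1 + 0.4·π_2 + 0.36·π_3
Solving with the normalization constraint gives π = (0.4140, 0.3060, 0.2800).
So the stationary probability of Overloaded is 0.3060.

0.3060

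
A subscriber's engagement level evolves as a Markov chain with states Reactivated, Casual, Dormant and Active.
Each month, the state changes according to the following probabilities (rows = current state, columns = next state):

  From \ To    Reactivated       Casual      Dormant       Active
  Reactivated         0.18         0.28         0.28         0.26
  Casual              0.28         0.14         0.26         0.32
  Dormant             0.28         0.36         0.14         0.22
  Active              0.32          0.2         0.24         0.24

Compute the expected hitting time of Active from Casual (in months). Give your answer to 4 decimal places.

3.5580

Let t(s) be the expected number of months to first reach Active from state s, with t(Active) = 0. Conditioning on the first month:
t(Reactivated) = 1 + 0.18·t(Reactivated) + 0.28·t(Casual) + 0.28·t(Dormant)
t(Casual) = 1 + 0.28·t(Reactivated) + 0.14·t(Casual) + 0.26·t(Dormant)
t(Dormant) = 1 + 0.28·t(Reactivated) + 0.36·t(Casual) + 0.14·t(Dormant)
Solving: t(Reactivated) = 3.7578, t(Casual) = 3.5580, t(Dormant) = 3.8757.
Expected months from Casual to Active: 3.5580.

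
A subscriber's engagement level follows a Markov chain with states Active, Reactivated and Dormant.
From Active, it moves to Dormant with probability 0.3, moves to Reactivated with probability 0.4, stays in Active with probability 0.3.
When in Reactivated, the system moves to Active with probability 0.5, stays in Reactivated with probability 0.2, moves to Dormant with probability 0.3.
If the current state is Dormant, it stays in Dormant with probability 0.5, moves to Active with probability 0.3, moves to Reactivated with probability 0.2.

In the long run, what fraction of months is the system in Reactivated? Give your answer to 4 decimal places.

Let the stationary distribution be π with π = πP and π_1 + π_2 + π_3 = 1.
π_1 = 0.3·π_1 + 0.5·π_2 + 0.3·π_3
π_2 = 0.4·π_1 + 0.2·π_2 + 0.2·π_3
Solving with the normalization constraint gives π = (0.3542, 0.2708, 0.3750).
So the stationary probability of Reactivated is 0.2708.

0.2708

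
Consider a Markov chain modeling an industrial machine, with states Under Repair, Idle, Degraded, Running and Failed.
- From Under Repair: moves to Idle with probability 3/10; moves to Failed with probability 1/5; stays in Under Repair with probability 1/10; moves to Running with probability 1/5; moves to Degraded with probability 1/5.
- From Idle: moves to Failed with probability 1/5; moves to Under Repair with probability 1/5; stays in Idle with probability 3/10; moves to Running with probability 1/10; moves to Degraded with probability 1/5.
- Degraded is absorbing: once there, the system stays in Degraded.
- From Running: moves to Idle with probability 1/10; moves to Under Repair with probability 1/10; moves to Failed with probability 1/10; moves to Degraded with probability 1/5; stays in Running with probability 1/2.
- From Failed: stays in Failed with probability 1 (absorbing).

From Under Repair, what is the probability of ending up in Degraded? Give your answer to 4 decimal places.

Let h(s) be the probability of absorption at Degraded starting from transient state s. Then h(Degraded) = 1 and h(Failed) = 0. By first-step analysis:
h(Under Repair) = 0.1·h(Under Repair) + 0.3·h(Idle) + 0.2·1 + 0.2·h(Running) + 0.2·0
h(Idle) = 0.2·h(Under Repair) + 0.3·h(Idle) + 0.2·1 + 0.1·h(Running) + 0.2·0
h(Running) = 0.1·h(Under Repair) + 0.1·h(Idle) + 0.2·1 + 0.5·h(Running) + 0.1·0
Solving: h(Under Repair) = 0.5333, h(Idle) = 0.5255, h(Running) = 0.6118.
Starting from Under Repair, the probability is 0.5333.

0.5333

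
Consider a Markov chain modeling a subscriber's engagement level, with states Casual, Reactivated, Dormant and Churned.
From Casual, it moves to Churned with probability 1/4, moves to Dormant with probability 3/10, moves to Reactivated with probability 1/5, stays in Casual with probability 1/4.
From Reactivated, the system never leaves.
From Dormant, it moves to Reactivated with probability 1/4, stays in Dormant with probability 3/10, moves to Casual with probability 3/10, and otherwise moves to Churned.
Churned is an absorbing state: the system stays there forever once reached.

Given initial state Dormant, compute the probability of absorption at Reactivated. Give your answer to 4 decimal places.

Let h(s) be the probability of absorption at Reactivated starting from transient state s. Then h(Reactivated) = 1 and h(Churned) = 0. By first-step analysis:
h(Casual) = 0.25·h(Casual) + 0.2·1 + 0.3·h(Dormant) + 0.25·0
h(Dormant) = 0.3·h(Casual) + 0.25·1 + 0.3·h(Dormant) + 0.15·0
Solving: h(Casual) = 0.4943, h(Dormant) = 0.5690.
Starting from Dormant, the probability is 0.5690.

0.5690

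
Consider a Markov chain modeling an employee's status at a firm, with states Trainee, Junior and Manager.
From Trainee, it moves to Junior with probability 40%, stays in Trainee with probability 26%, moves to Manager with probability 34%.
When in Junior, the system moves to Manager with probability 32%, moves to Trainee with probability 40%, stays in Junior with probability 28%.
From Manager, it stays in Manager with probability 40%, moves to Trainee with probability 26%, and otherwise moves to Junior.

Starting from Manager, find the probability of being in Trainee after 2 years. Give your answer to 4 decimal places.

Sum over the intermediate state after 1 year:
P = P(Manager→Trainee)·P(Trainee→Trainee) + P(Manager→Junior)·P(Junior→Trainee) + P(Manager→Manager)·P(Manager→Trainee)
  = 0.26×0.26 + 0.34×0.4 + 0.4×0.26
  = 0.0676 + 0.1360 + 0.1040 = 0.3076

0.3076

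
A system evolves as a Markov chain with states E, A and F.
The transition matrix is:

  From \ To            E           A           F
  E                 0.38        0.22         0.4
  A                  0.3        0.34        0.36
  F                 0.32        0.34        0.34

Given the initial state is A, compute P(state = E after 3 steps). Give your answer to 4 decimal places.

Propagate the distribution vector 3 steps from A.
After 0 steps: (0.0000, 1.0000, 0.0000)
After 1 step: (0.3000, 0.3400, 0.3600)
After 2 steps: (0.3312, 0.3040, 0.3648)
After 3 steps: (0.3338, 0.3003, 0.3660)
P(in E after 3 steps) = 0.3338

0.3338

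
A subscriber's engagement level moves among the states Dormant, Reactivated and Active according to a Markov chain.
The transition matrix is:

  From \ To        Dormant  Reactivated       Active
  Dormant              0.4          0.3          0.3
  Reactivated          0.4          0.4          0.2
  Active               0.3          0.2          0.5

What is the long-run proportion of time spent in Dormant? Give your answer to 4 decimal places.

Let the stationary distribution be π with π = πP and π_1 + π_2 + π_3 = 1.
π_1 = 0.4·π_1 + 0.4·π_2 + 0.3·π_3
π_2 = 0.3·π_1 + 0.4·π_2 + 0.2·π_3
Solving with the normalization constraint gives π = (0.3662, 0.2958, 0.3380).
So the stationary probability of Dormant is 0.3662.

0.3662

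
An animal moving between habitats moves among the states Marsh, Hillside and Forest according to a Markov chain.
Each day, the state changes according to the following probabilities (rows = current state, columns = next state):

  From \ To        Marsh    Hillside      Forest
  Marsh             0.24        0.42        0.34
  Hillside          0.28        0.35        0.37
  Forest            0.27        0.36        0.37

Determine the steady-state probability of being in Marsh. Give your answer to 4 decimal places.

Let the stationary distribution be π with π = πP and π_1 + π_2 + π_3 = 1.
π_1 = 0.24·π_1 + 0.28·π_2 + 0.27·π_3
π_2 = 0.42·π_1 + 0.35·π_2 + 0.36·π_3
Solving with the normalization constraint gives π = (0.2657, 0.3722, 0.3620).
So the stationary probability of Marsh is 0.2657.

0.2657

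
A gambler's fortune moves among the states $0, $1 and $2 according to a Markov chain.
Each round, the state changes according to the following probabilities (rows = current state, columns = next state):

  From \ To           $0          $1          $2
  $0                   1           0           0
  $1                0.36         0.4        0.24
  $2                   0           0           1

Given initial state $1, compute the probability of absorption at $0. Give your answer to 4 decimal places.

Let h(s) be the probability of absorption at $0 starting from transient state s. Then h($0) = 1 and h($2) = 0. By first-step analysis:
h($1) = 0.36·1 + 0.4·h($1) + 0.24·0
Solving: h($1) = 0.6000.
Starting from $1, the probability is 0.6000.

0.6000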